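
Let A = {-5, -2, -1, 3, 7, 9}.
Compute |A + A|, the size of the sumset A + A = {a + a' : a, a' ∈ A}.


A + A = {a + a' : a, a' ∈ A}; |A| = 6.
General bounds: 2|A| - 1 ≤ |A + A| ≤ |A|(|A|+1)/2, i.e. 11 ≤ |A + A| ≤ 21.
Lower bound 2|A|-1 is attained iff A is an arithmetic progression.
Enumerate sums a + a' for a ≤ a' (symmetric, so this suffices):
a = -5: -5+-5=-10, -5+-2=-7, -5+-1=-6, -5+3=-2, -5+7=2, -5+9=4
a = -2: -2+-2=-4, -2+-1=-3, -2+3=1, -2+7=5, -2+9=7
a = -1: -1+-1=-2, -1+3=2, -1+7=6, -1+9=8
a = 3: 3+3=6, 3+7=10, 3+9=12
a = 7: 7+7=14, 7+9=16
a = 9: 9+9=18
Distinct sums: {-10, -7, -6, -4, -3, -2, 1, 2, 4, 5, 6, 7, 8, 10, 12, 14, 16, 18}
|A + A| = 18

|A + A| = 18


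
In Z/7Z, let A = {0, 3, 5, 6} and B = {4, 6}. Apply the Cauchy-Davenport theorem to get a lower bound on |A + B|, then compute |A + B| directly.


Cauchy-Davenport: |A + B| ≥ min(p, |A| + |B| - 1) for A, B nonempty in Z/pZ.
|A| = 4, |B| = 2, p = 7.
CD lower bound = min(7, 4 + 2 - 1) = min(7, 5) = 5.
Compute A + B mod 7 directly:
a = 0: 0+4=4, 0+6=6
a = 3: 3+4=0, 3+6=2
a = 5: 5+4=2, 5+6=4
a = 6: 6+4=3, 6+6=5
A + B = {0, 2, 3, 4, 5, 6}, so |A + B| = 6.
Verify: 6 ≥ 5? Yes ✓.

CD lower bound = 5, actual |A + B| = 6.


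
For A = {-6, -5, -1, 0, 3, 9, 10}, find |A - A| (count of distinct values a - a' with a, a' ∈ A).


A - A = {a - a' : a, a' ∈ A}; |A| = 7.
Bounds: 2|A|-1 ≤ |A - A| ≤ |A|² - |A| + 1, i.e. 13 ≤ |A - A| ≤ 43.
Note: 0 ∈ A - A always (from a - a). The set is symmetric: if d ∈ A - A then -d ∈ A - A.
Enumerate nonzero differences d = a - a' with a > a' (then include -d):
Positive differences: {1, 3, 4, 5, 6, 7, 8, 9, 10, 11, 14, 15, 16}
Full difference set: {0} ∪ (positive diffs) ∪ (negative diffs).
|A - A| = 1 + 2·13 = 27 (matches direct enumeration: 27).

|A - A| = 27


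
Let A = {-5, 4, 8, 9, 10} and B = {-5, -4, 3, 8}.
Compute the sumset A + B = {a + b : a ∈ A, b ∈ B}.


A + B = {a + b : a ∈ A, b ∈ B}.
Enumerate all |A|·|B| = 5·4 = 20 pairs (a, b) and collect distinct sums.
a = -5: -5+-5=-10, -5+-4=-9, -5+3=-2, -5+8=3
a = 4: 4+-5=-1, 4+-4=0, 4+3=7, 4+8=12
a = 8: 8+-5=3, 8+-4=4, 8+3=11, 8+8=16
a = 9: 9+-5=4, 9+-4=5, 9+3=12, 9+8=17
a = 10: 10+-5=5, 10+-4=6, 10+3=13, 10+8=18
Collecting distinct sums: A + B = {-10, -9, -2, -1, 0, 3, 4, 5, 6, 7, 11, 12, 13, 16, 17, 18}
|A + B| = 16

A + B = {-10, -9, -2, -1, 0, 3, 4, 5, 6, 7, 11, 12, 13, 16, 17, 18}


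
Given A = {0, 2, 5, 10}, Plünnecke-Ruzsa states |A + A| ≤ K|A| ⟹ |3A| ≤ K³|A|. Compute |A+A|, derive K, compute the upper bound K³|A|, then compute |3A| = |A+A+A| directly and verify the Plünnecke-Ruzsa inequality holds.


|A| = 4.
Step 1: Compute A + A by enumerating all 16 pairs.
A + A = {0, 2, 4, 5, 7, 10, 12, 15, 20}, so |A + A| = 9.
Step 2: Doubling constant K = |A + A|/|A| = 9/4 = 9/4 ≈ 2.2500.
Step 3: Plünnecke-Ruzsa gives |3A| ≤ K³·|A| = (2.2500)³ · 4 ≈ 45.5625.
Step 4: Compute 3A = A + A + A directly by enumerating all triples (a,b,c) ∈ A³; |3A| = 16.
Step 5: Check 16 ≤ 45.5625? Yes ✓.

K = 9/4, Plünnecke-Ruzsa bound K³|A| ≈ 45.5625, |3A| = 16, inequality holds.


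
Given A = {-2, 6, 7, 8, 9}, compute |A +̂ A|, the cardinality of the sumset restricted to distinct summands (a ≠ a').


Restricted sumset: A +̂ A = {a + a' : a ∈ A, a' ∈ A, a ≠ a'}.
Equivalently, take A + A and drop any sum 2a that is achievable ONLY as a + a for a ∈ A (i.e. sums representable only with equal summands).
Enumerate pairs (a, a') with a < a' (symmetric, so each unordered pair gives one sum; this covers all a ≠ a'):
  -2 + 6 = 4
  -2 + 7 = 5
  -2 + 8 = 6
  -2 + 9 = 7
  6 + 7 = 13
  6 + 8 = 14
  6 + 9 = 15
  7 + 8 = 15
  7 + 9 = 16
  8 + 9 = 17
Collected distinct sums: {4, 5, 6, 7, 13, 14, 15, 16, 17}
|A +̂ A| = 9
(Reference bound: |A +̂ A| ≥ 2|A| - 3 for |A| ≥ 2, with |A| = 5 giving ≥ 7.)

|A +̂ A| = 9


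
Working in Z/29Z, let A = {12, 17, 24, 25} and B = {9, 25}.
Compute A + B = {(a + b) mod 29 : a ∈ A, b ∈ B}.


Work in Z/29Z: reduce every sum a + b modulo 29.
Enumerate all 8 pairs:
a = 12: 12+9=21, 12+25=8
a = 17: 17+9=26, 17+25=13
a = 24: 24+9=4, 24+25=20
a = 25: 25+9=5, 25+25=21
Distinct residues collected: {4, 5, 8, 13, 20, 21, 26}
|A + B| = 7 (out of 29 total residues).

A + B = {4, 5, 8, 13, 20, 21, 26}


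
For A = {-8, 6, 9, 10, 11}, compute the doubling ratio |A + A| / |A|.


|A| = 5.
Compute A + A by enumerating all 25 pairs.
A + A = {-16, -2, 1, 2, 3, 12, 15, 16, 17, 18, 19, 20, 21, 22}, so |A + A| = 14.
K = |A + A| / |A| = 14/5 (already in lowest terms) ≈ 2.8000.
Reference: AP of size 5 gives K = 9/5 ≈ 1.8000; a fully generic set of size 5 gives K ≈ 3.0000.

|A| = 5, |A + A| = 14, K = 14/5.


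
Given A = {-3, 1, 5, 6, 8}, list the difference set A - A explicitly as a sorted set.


A - A = {a - a' : a, a' ∈ A}.
Compute a - a' for each ordered pair (a, a'):
a = -3: -3--3=0, -3-1=-4, -3-5=-8, -3-6=-9, -3-8=-11
a = 1: 1--3=4, 1-1=0, 1-5=-4, 1-6=-5, 1-8=-7
a = 5: 5--3=8, 5-1=4, 5-5=0, 5-6=-1, 5-8=-3
a = 6: 6--3=9, 6-1=5, 6-5=1, 6-6=0, 6-8=-2
a = 8: 8--3=11, 8-1=7, 8-5=3, 8-6=2, 8-8=0
Collecting distinct values (and noting 0 appears from a-a):
A - A = {-11, -9, -8, -7, -5, -4, -3, -2, -1, 0, 1, 2, 3, 4, 5, 7, 8, 9, 11}
|A - A| = 19

A - A = {-11, -9, -8, -7, -5, -4, -3, -2, -1, 0, 1, 2, 3, 4, 5, 7, 8, 9, 11}


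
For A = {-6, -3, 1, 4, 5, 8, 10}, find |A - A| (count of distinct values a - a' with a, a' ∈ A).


A - A = {a - a' : a, a' ∈ A}; |A| = 7.
Bounds: 2|A|-1 ≤ |A - A| ≤ |A|² - |A| + 1, i.e. 13 ≤ |A - A| ≤ 43.
Note: 0 ∈ A - A always (from a - a). The set is symmetric: if d ∈ A - A then -d ∈ A - A.
Enumerate nonzero differences d = a - a' with a > a' (then include -d):
Positive differences: {1, 2, 3, 4, 5, 6, 7, 8, 9, 10, 11, 13, 14, 16}
Full difference set: {0} ∪ (positive diffs) ∪ (negative diffs).
|A - A| = 1 + 2·14 = 29 (matches direct enumeration: 29).

|A - A| = 29


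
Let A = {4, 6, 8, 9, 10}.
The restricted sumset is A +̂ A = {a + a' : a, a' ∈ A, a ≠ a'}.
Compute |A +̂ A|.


Restricted sumset: A +̂ A = {a + a' : a ∈ A, a' ∈ A, a ≠ a'}.
Equivalently, take A + A and drop any sum 2a that is achievable ONLY as a + a for a ∈ A (i.e. sums representable only with equal summands).
Enumerate pairs (a, a') with a < a' (symmetric, so each unordered pair gives one sum; this covers all a ≠ a'):
  4 + 6 = 10
  4 + 8 = 12
  4 + 9 = 13
  4 + 10 = 14
  6 + 8 = 14
  6 + 9 = 15
  6 + 10 = 16
  8 + 9 = 17
  8 + 10 = 18
  9 + 10 = 19
Collected distinct sums: {10, 12, 13, 14, 15, 16, 17, 18, 19}
|A +̂ A| = 9
(Reference bound: |A +̂ A| ≥ 2|A| - 3 for |A| ≥ 2, with |A| = 5 giving ≥ 7.)

|A +̂ A| = 9


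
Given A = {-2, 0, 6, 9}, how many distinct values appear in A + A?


A + A = {a + a' : a, a' ∈ A}; |A| = 4.
General bounds: 2|A| - 1 ≤ |A + A| ≤ |A|(|A|+1)/2, i.e. 7 ≤ |A + A| ≤ 10.
Lower bound 2|A|-1 is attained iff A is an arithmetic progression.
Enumerate sums a + a' for a ≤ a' (symmetric, so this suffices):
a = -2: -2+-2=-4, -2+0=-2, -2+6=4, -2+9=7
a = 0: 0+0=0, 0+6=6, 0+9=9
a = 6: 6+6=12, 6+9=15
a = 9: 9+9=18
Distinct sums: {-4, -2, 0, 4, 6, 7, 9, 12, 15, 18}
|A + A| = 10

|A + A| = 10


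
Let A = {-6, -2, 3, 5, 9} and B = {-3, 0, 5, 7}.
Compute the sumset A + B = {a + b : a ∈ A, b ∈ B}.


A + B = {a + b : a ∈ A, b ∈ B}.
Enumerate all |A|·|B| = 5·4 = 20 pairs (a, b) and collect distinct sums.
a = -6: -6+-3=-9, -6+0=-6, -6+5=-1, -6+7=1
a = -2: -2+-3=-5, -2+0=-2, -2+5=3, -2+7=5
a = 3: 3+-3=0, 3+0=3, 3+5=8, 3+7=10
a = 5: 5+-3=2, 5+0=5, 5+5=10, 5+7=12
a = 9: 9+-3=6, 9+0=9, 9+5=14, 9+7=16
Collecting distinct sums: A + B = {-9, -6, -5, -2, -1, 0, 1, 2, 3, 5, 6, 8, 9, 10, 12, 14, 16}
|A + B| = 17

A + B = {-9, -6, -5, -2, -1, 0, 1, 2, 3, 5, 6, 8, 9, 10, 12, 14, 16}


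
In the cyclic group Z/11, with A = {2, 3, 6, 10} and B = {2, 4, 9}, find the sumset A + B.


Work in Z/11Z: reduce every sum a + b modulo 11.
Enumerate all 12 pairs:
a = 2: 2+2=4, 2+4=6, 2+9=0
a = 3: 3+2=5, 3+4=7, 3+9=1
a = 6: 6+2=8, 6+4=10, 6+9=4
a = 10: 10+2=1, 10+4=3, 10+9=8
Distinct residues collected: {0, 1, 3, 4, 5, 6, 7, 8, 10}
|A + B| = 9 (out of 11 total residues).

A + B = {0, 1, 3, 4, 5, 6, 7, 8, 10}


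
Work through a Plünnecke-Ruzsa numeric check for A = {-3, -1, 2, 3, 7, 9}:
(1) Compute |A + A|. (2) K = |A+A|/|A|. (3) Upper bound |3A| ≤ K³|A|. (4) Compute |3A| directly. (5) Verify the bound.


|A| = 6.
Step 1: Compute A + A by enumerating all 36 pairs.
A + A = {-6, -4, -2, -1, 0, 1, 2, 4, 5, 6, 8, 9, 10, 11, 12, 14, 16, 18}, so |A + A| = 18.
Step 2: Doubling constant K = |A + A|/|A| = 18/6 = 18/6 ≈ 3.0000.
Step 3: Plünnecke-Ruzsa gives |3A| ≤ K³·|A| = (3.0000)³ · 6 ≈ 162.0000.
Step 4: Compute 3A = A + A + A directly by enumerating all triples (a,b,c) ∈ A³; |3A| = 32.
Step 5: Check 32 ≤ 162.0000? Yes ✓.

K = 18/6, Plünnecke-Ruzsa bound K³|A| ≈ 162.0000, |3A| = 32, inequality holds.


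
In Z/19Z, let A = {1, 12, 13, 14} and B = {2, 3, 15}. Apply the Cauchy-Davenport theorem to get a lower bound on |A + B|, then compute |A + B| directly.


Cauchy-Davenport: |A + B| ≥ min(p, |A| + |B| - 1) for A, B nonempty in Z/pZ.
|A| = 4, |B| = 3, p = 19.
CD lower bound = min(19, 4 + 3 - 1) = min(19, 6) = 6.
Compute A + B mod 19 directly:
a = 1: 1+2=3, 1+3=4, 1+15=16
a = 12: 12+2=14, 12+3=15, 12+15=8
a = 13: 13+2=15, 13+3=16, 13+15=9
a = 14: 14+2=16, 14+3=17, 14+15=10
A + B = {3, 4, 8, 9, 10, 14, 15, 16, 17}, so |A + B| = 9.
Verify: 9 ≥ 6? Yes ✓.

CD lower bound = 6, actual |A + B| = 9.


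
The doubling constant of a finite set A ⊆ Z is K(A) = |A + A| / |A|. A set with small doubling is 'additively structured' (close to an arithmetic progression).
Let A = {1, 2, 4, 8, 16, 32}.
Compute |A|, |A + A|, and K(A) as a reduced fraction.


|A| = 6.
Compute A + A by enumerating all 36 pairs.
A + A = {2, 3, 4, 5, 6, 8, 9, 10, 12, 16, 17, 18, 20, 24, 32, 33, 34, 36, 40, 48, 64}, so |A + A| = 21.
K = |A + A| / |A| = 21/6 = 7/2 ≈ 3.5000.
Reference: AP of size 6 gives K = 11/6 ≈ 1.8333; a fully generic set of size 6 gives K ≈ 3.5000.

|A| = 6, |A + A| = 21, K = 21/6 = 7/2.


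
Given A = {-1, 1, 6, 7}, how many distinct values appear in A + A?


A + A = {a + a' : a, a' ∈ A}; |A| = 4.
General bounds: 2|A| - 1 ≤ |A + A| ≤ |A|(|A|+1)/2, i.e. 7 ≤ |A + A| ≤ 10.
Lower bound 2|A|-1 is attained iff A is an arithmetic progression.
Enumerate sums a + a' for a ≤ a' (symmetric, so this suffices):
a = -1: -1+-1=-2, -1+1=0, -1+6=5, -1+7=6
a = 1: 1+1=2, 1+6=7, 1+7=8
a = 6: 6+6=12, 6+7=13
a = 7: 7+7=14
Distinct sums: {-2, 0, 2, 5, 6, 7, 8, 12, 13, 14}
|A + A| = 10

|A + A| = 10


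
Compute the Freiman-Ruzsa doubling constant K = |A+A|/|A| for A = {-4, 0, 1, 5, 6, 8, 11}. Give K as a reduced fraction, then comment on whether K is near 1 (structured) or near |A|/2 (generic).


|A| = 7.
Compute A + A by enumerating all 49 pairs.
A + A = {-8, -4, -3, 0, 1, 2, 4, 5, 6, 7, 8, 9, 10, 11, 12, 13, 14, 16, 17, 19, 22}, so |A + A| = 21.
K = |A + A| / |A| = 21/7 = 3/1 ≈ 3.0000.
Reference: AP of size 7 gives K = 13/7 ≈ 1.8571; a fully generic set of size 7 gives K ≈ 4.0000.

|A| = 7, |A + A| = 21, K = 21/7 = 3/1.


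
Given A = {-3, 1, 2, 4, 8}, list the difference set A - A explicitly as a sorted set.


A - A = {a - a' : a, a' ∈ A}.
Compute a - a' for each ordered pair (a, a'):
a = -3: -3--3=0, -3-1=-4, -3-2=-5, -3-4=-7, -3-8=-11
a = 1: 1--3=4, 1-1=0, 1-2=-1, 1-4=-3, 1-8=-7
a = 2: 2--3=5, 2-1=1, 2-2=0, 2-4=-2, 2-8=-6
a = 4: 4--3=7, 4-1=3, 4-2=2, 4-4=0, 4-8=-4
a = 8: 8--3=11, 8-1=7, 8-2=6, 8-4=4, 8-8=0
Collecting distinct values (and noting 0 appears from a-a):
A - A = {-11, -7, -6, -5, -4, -3, -2, -1, 0, 1, 2, 3, 4, 5, 6, 7, 11}
|A - A| = 17

A - A = {-11, -7, -6, -5, -4, -3, -2, -1, 0, 1, 2, 3, 4, 5, 6, 7, 11}


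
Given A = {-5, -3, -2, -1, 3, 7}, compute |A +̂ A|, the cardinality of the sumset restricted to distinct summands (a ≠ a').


Restricted sumset: A +̂ A = {a + a' : a ∈ A, a' ∈ A, a ≠ a'}.
Equivalently, take A + A and drop any sum 2a that is achievable ONLY as a + a for a ∈ A (i.e. sums representable only with equal summands).
Enumerate pairs (a, a') with a < a' (symmetric, so each unordered pair gives one sum; this covers all a ≠ a'):
  -5 + -3 = -8
  -5 + -2 = -7
  -5 + -1 = -6
  -5 + 3 = -2
  -5 + 7 = 2
  -3 + -2 = -5
  -3 + -1 = -4
  -3 + 3 = 0
  -3 + 7 = 4
  -2 + -1 = -3
  -2 + 3 = 1
  -2 + 7 = 5
  -1 + 3 = 2
  -1 + 7 = 6
  3 + 7 = 10
Collected distinct sums: {-8, -7, -6, -5, -4, -3, -2, 0, 1, 2, 4, 5, 6, 10}
|A +̂ A| = 14
(Reference bound: |A +̂ A| ≥ 2|A| - 3 for |A| ≥ 2, with |A| = 6 giving ≥ 9.)

|A +̂ A| = 14


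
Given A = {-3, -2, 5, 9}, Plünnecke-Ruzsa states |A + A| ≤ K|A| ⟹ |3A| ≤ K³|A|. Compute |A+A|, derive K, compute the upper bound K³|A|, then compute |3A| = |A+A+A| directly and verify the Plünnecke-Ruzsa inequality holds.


|A| = 4.
Step 1: Compute A + A by enumerating all 16 pairs.
A + A = {-6, -5, -4, 2, 3, 6, 7, 10, 14, 18}, so |A + A| = 10.
Step 2: Doubling constant K = |A + A|/|A| = 10/4 = 10/4 ≈ 2.5000.
Step 3: Plünnecke-Ruzsa gives |3A| ≤ K³·|A| = (2.5000)³ · 4 ≈ 62.5000.
Step 4: Compute 3A = A + A + A directly by enumerating all triples (a,b,c) ∈ A³; |3A| = 19.
Step 5: Check 19 ≤ 62.5000? Yes ✓.

K = 10/4, Plünnecke-Ruzsa bound K³|A| ≈ 62.5000, |3A| = 19, inequality holds.


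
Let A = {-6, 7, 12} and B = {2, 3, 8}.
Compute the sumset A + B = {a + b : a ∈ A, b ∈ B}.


A + B = {a + b : a ∈ A, b ∈ B}.
Enumerate all |A|·|B| = 3·3 = 9 pairs (a, b) and collect distinct sums.
a = -6: -6+2=-4, -6+3=-3, -6+8=2
a = 7: 7+2=9, 7+3=10, 7+8=15
a = 12: 12+2=14, 12+3=15, 12+8=20
Collecting distinct sums: A + B = {-4, -3, 2, 9, 10, 14, 15, 20}
|A + B| = 8

A + B = {-4, -3, 2, 9, 10, 14, 15, 20}


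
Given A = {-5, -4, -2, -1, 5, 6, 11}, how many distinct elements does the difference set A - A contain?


A - A = {a - a' : a, a' ∈ A}; |A| = 7.
Bounds: 2|A|-1 ≤ |A - A| ≤ |A|² - |A| + 1, i.e. 13 ≤ |A - A| ≤ 43.
Note: 0 ∈ A - A always (from a - a). The set is symmetric: if d ∈ A - A then -d ∈ A - A.
Enumerate nonzero differences d = a - a' with a > a' (then include -d):
Positive differences: {1, 2, 3, 4, 5, 6, 7, 8, 9, 10, 11, 12, 13, 15, 16}
Full difference set: {0} ∪ (positive diffs) ∪ (negative diffs).
|A - A| = 1 + 2·15 = 31 (matches direct enumeration: 31).

|A - A| = 31


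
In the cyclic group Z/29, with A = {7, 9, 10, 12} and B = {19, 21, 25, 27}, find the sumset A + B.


Work in Z/29Z: reduce every sum a + b modulo 29.
Enumerate all 16 pairs:
a = 7: 7+19=26, 7+21=28, 7+25=3, 7+27=5
a = 9: 9+19=28, 9+21=1, 9+25=5, 9+27=7
a = 10: 10+19=0, 10+21=2, 10+25=6, 10+27=8
a = 12: 12+19=2, 12+21=4, 12+25=8, 12+27=10
Distinct residues collected: {0, 1, 2, 3, 4, 5, 6, 7, 8, 10, 26, 28}
|A + B| = 12 (out of 29 total residues).

A + B = {0, 1, 2, 3, 4, 5, 6, 7, 8, 10, 26, 28}


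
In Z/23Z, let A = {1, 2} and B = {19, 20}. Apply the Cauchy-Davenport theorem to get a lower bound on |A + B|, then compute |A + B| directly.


Cauchy-Davenport: |A + B| ≥ min(p, |A| + |B| - 1) for A, B nonempty in Z/pZ.
|A| = 2, |B| = 2, p = 23.
CD lower bound = min(23, 2 + 2 - 1) = min(23, 3) = 3.
Compute A + B mod 23 directly:
a = 1: 1+19=20, 1+20=21
a = 2: 2+19=21, 2+20=22
A + B = {20, 21, 22}, so |A + B| = 3.
Verify: 3 ≥ 3? Yes ✓.

CD lower bound = 3, actual |A + B| = 3.


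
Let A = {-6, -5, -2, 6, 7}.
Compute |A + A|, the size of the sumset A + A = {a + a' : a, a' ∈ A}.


A + A = {a + a' : a, a' ∈ A}; |A| = 5.
General bounds: 2|A| - 1 ≤ |A + A| ≤ |A|(|A|+1)/2, i.e. 9 ≤ |A + A| ≤ 15.
Lower bound 2|A|-1 is attained iff A is an arithmetic progression.
Enumerate sums a + a' for a ≤ a' (symmetric, so this suffices):
a = -6: -6+-6=-12, -6+-5=-11, -6+-2=-8, -6+6=0, -6+7=1
a = -5: -5+-5=-10, -5+-2=-7, -5+6=1, -5+7=2
a = -2: -2+-2=-4, -2+6=4, -2+7=5
a = 6: 6+6=12, 6+7=13
a = 7: 7+7=14
Distinct sums: {-12, -11, -10, -8, -7, -4, 0, 1, 2, 4, 5, 12, 13, 14}
|A + A| = 14

|A + A| = 14


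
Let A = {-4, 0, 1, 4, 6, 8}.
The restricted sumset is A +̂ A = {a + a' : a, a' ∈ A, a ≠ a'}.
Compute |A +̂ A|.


Restricted sumset: A +̂ A = {a + a' : a ∈ A, a' ∈ A, a ≠ a'}.
Equivalently, take A + A and drop any sum 2a that is achievable ONLY as a + a for a ∈ A (i.e. sums representable only with equal summands).
Enumerate pairs (a, a') with a < a' (symmetric, so each unordered pair gives one sum; this covers all a ≠ a'):
  -4 + 0 = -4
  -4 + 1 = -3
  -4 + 4 = 0
  -4 + 6 = 2
  -4 + 8 = 4
  0 + 1 = 1
  0 + 4 = 4
  0 + 6 = 6
  0 + 8 = 8
  1 + 4 = 5
  1 + 6 = 7
  1 + 8 = 9
  4 + 6 = 10
  4 + 8 = 12
  6 + 8 = 14
Collected distinct sums: {-4, -3, 0, 1, 2, 4, 5, 6, 7, 8, 9, 10, 12, 14}
|A +̂ A| = 14
(Reference bound: |A +̂ A| ≥ 2|A| - 3 for |A| ≥ 2, with |A| = 6 giving ≥ 9.)

|A +̂ A| = 14


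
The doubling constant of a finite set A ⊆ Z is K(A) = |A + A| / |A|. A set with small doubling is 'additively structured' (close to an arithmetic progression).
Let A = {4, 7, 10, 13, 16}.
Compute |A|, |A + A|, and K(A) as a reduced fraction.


|A| = 5.
Compute A + A by enumerating all 25 pairs.
A + A = {8, 11, 14, 17, 20, 23, 26, 29, 32}, so |A + A| = 9.
K = |A + A| / |A| = 9/5 (already in lowest terms) ≈ 1.8000.
Reference: AP of size 5 gives K = 9/5 ≈ 1.8000; a fully generic set of size 5 gives K ≈ 3.0000.

|A| = 5, |A + A| = 9, K = 9/5.


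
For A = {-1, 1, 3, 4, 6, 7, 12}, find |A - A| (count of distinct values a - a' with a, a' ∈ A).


A - A = {a - a' : a, a' ∈ A}; |A| = 7.
Bounds: 2|A|-1 ≤ |A - A| ≤ |A|² - |A| + 1, i.e. 13 ≤ |A - A| ≤ 43.
Note: 0 ∈ A - A always (from a - a). The set is symmetric: if d ∈ A - A then -d ∈ A - A.
Enumerate nonzero differences d = a - a' with a > a' (then include -d):
Positive differences: {1, 2, 3, 4, 5, 6, 7, 8, 9, 11, 13}
Full difference set: {0} ∪ (positive diffs) ∪ (negative diffs).
|A - A| = 1 + 2·11 = 23 (matches direct enumeration: 23).

|A - A| = 23


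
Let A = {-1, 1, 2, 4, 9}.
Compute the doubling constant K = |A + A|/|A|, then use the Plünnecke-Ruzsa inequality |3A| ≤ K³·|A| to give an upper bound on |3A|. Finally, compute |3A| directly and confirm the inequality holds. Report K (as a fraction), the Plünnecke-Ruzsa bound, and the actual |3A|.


|A| = 5.
Step 1: Compute A + A by enumerating all 25 pairs.
A + A = {-2, 0, 1, 2, 3, 4, 5, 6, 8, 10, 11, 13, 18}, so |A + A| = 13.
Step 2: Doubling constant K = |A + A|/|A| = 13/5 = 13/5 ≈ 2.6000.
Step 3: Plünnecke-Ruzsa gives |3A| ≤ K³·|A| = (2.6000)³ · 5 ≈ 87.8800.
Step 4: Compute 3A = A + A + A directly by enumerating all triples (a,b,c) ∈ A³; |3A| = 23.
Step 5: Check 23 ≤ 87.8800? Yes ✓.

K = 13/5, Plünnecke-Ruzsa bound K³|A| ≈ 87.8800, |3A| = 23, inequality holds.


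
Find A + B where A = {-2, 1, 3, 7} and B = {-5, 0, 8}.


A + B = {a + b : a ∈ A, b ∈ B}.
Enumerate all |A|·|B| = 4·3 = 12 pairs (a, b) and collect distinct sums.
a = -2: -2+-5=-7, -2+0=-2, -2+8=6
a = 1: 1+-5=-4, 1+0=1, 1+8=9
a = 3: 3+-5=-2, 3+0=3, 3+8=11
a = 7: 7+-5=2, 7+0=7, 7+8=15
Collecting distinct sums: A + B = {-7, -4, -2, 1, 2, 3, 6, 7, 9, 11, 15}
|A + B| = 11

A + B = {-7, -4, -2, 1, 2, 3, 6, 7, 9, 11, 15}


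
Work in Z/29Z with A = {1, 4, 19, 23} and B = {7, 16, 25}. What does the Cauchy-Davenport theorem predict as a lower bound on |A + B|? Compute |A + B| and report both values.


Cauchy-Davenport: |A + B| ≥ min(p, |A| + |B| - 1) for A, B nonempty in Z/pZ.
|A| = 4, |B| = 3, p = 29.
CD lower bound = min(29, 4 + 3 - 1) = min(29, 6) = 6.
Compute A + B mod 29 directly:
a = 1: 1+7=8, 1+16=17, 1+25=26
a = 4: 4+7=11, 4+16=20, 4+25=0
a = 19: 19+7=26, 19+16=6, 19+25=15
a = 23: 23+7=1, 23+16=10, 23+25=19
A + B = {0, 1, 6, 8, 10, 11, 15, 17, 19, 20, 26}, so |A + B| = 11.
Verify: 11 ≥ 6? Yes ✓.

CD lower bound = 6, actual |A + B| = 11.


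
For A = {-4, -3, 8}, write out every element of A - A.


A - A = {a - a' : a, a' ∈ A}.
Compute a - a' for each ordered pair (a, a'):
a = -4: -4--4=0, -4--3=-1, -4-8=-12
a = -3: -3--4=1, -3--3=0, -3-8=-11
a = 8: 8--4=12, 8--3=11, 8-8=0
Collecting distinct values (and noting 0 appears from a-a):
A - A = {-12, -11, -1, 0, 1, 11, 12}
|A - A| = 7

A - A = {-12, -11, -1, 0, 1, 11, 12}


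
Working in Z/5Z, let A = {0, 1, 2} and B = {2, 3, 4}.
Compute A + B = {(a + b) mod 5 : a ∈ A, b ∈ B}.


Work in Z/5Z: reduce every sum a + b modulo 5.
Enumerate all 9 pairs:
a = 0: 0+2=2, 0+3=3, 0+4=4
a = 1: 1+2=3, 1+3=4, 1+4=0
a = 2: 2+2=4, 2+3=0, 2+4=1
Distinct residues collected: {0, 1, 2, 3, 4}
|A + B| = 5 (out of 5 total residues).

A + B = {0, 1, 2, 3, 4}


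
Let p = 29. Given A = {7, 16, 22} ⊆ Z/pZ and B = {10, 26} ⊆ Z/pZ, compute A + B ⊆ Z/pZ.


Work in Z/29Z: reduce every sum a + b modulo 29.
Enumerate all 6 pairs:
a = 7: 7+10=17, 7+26=4
a = 16: 16+10=26, 16+26=13
a = 22: 22+10=3, 22+26=19
Distinct residues collected: {3, 4, 13, 17, 19, 26}
|A + B| = 6 (out of 29 total residues).

A + B = {3, 4, 13, 17, 19, 26}


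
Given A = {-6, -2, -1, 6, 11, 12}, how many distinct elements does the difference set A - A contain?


A - A = {a - a' : a, a' ∈ A}; |A| = 6.
Bounds: 2|A|-1 ≤ |A - A| ≤ |A|² - |A| + 1, i.e. 11 ≤ |A - A| ≤ 31.
Note: 0 ∈ A - A always (from a - a). The set is symmetric: if d ∈ A - A then -d ∈ A - A.
Enumerate nonzero differences d = a - a' with a > a' (then include -d):
Positive differences: {1, 4, 5, 6, 7, 8, 12, 13, 14, 17, 18}
Full difference set: {0} ∪ (positive diffs) ∪ (negative diffs).
|A - A| = 1 + 2·11 = 23 (matches direct enumeration: 23).

|A - A| = 23


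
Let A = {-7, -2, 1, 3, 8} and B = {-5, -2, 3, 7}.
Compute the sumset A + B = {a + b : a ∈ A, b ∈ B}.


A + B = {a + b : a ∈ A, b ∈ B}.
Enumerate all |A|·|B| = 5·4 = 20 pairs (a, b) and collect distinct sums.
a = -7: -7+-5=-12, -7+-2=-9, -7+3=-4, -7+7=0
a = -2: -2+-5=-7, -2+-2=-4, -2+3=1, -2+7=5
a = 1: 1+-5=-4, 1+-2=-1, 1+3=4, 1+7=8
a = 3: 3+-5=-2, 3+-2=1, 3+3=6, 3+7=10
a = 8: 8+-5=3, 8+-2=6, 8+3=11, 8+7=15
Collecting distinct sums: A + B = {-12, -9, -7, -4, -2, -1, 0, 1, 3, 4, 5, 6, 8, 10, 11, 15}
|A + B| = 16

A + B = {-12, -9, -7, -4, -2, -1, 0, 1, 3, 4, 5, 6, 8, 10, 11, 15}


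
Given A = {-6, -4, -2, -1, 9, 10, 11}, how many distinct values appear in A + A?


A + A = {a + a' : a, a' ∈ A}; |A| = 7.
General bounds: 2|A| - 1 ≤ |A + A| ≤ |A|(|A|+1)/2, i.e. 13 ≤ |A + A| ≤ 28.
Lower bound 2|A|-1 is attained iff A is an arithmetic progression.
Enumerate sums a + a' for a ≤ a' (symmetric, so this suffices):
a = -6: -6+-6=-12, -6+-4=-10, -6+-2=-8, -6+-1=-7, -6+9=3, -6+10=4, -6+11=5
a = -4: -4+-4=-8, -4+-2=-6, -4+-1=-5, -4+9=5, -4+10=6, -4+11=7
a = -2: -2+-2=-4, -2+-1=-3, -2+9=7, -2+10=8, -2+11=9
a = -1: -1+-1=-2, -1+9=8, -1+10=9, -1+11=10
a = 9: 9+9=18, 9+10=19, 9+11=20
a = 10: 10+10=20, 10+11=21
a = 11: 11+11=22
Distinct sums: {-12, -10, -8, -7, -6, -5, -4, -3, -2, 3, 4, 5, 6, 7, 8, 9, 10, 18, 19, 20, 21, 22}
|A + A| = 22

|A + A| = 22


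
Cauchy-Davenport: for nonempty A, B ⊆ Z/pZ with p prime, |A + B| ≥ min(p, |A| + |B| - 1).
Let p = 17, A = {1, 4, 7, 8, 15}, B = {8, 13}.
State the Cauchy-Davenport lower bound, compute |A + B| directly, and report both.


Cauchy-Davenport: |A + B| ≥ min(p, |A| + |B| - 1) for A, B nonempty in Z/pZ.
|A| = 5, |B| = 2, p = 17.
CD lower bound = min(17, 5 + 2 - 1) = min(17, 6) = 6.
Compute A + B mod 17 directly:
a = 1: 1+8=9, 1+13=14
a = 4: 4+8=12, 4+13=0
a = 7: 7+8=15, 7+13=3
a = 8: 8+8=16, 8+13=4
a = 15: 15+8=6, 15+13=11
A + B = {0, 3, 4, 6, 9, 11, 12, 14, 15, 16}, so |A + B| = 10.
Verify: 10 ≥ 6? Yes ✓.

CD lower bound = 6, actual |A + B| = 10.


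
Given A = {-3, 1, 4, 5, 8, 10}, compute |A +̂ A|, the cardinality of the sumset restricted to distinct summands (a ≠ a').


Restricted sumset: A +̂ A = {a + a' : a ∈ A, a' ∈ A, a ≠ a'}.
Equivalently, take A + A and drop any sum 2a that is achievable ONLY as a + a for a ∈ A (i.e. sums representable only with equal summands).
Enumerate pairs (a, a') with a < a' (symmetric, so each unordered pair gives one sum; this covers all a ≠ a'):
  -3 + 1 = -2
  -3 + 4 = 1
  -3 + 5 = 2
  -3 + 8 = 5
  -3 + 10 = 7
  1 + 4 = 5
  1 + 5 = 6
  1 + 8 = 9
  1 + 10 = 11
  4 + 5 = 9
  4 + 8 = 12
  4 + 10 = 14
  5 + 8 = 13
  5 + 10 = 15
  8 + 10 = 18
Collected distinct sums: {-2, 1, 2, 5, 6, 7, 9, 11, 12, 13, 14, 15, 18}
|A +̂ A| = 13
(Reference bound: |A +̂ A| ≥ 2|A| - 3 for |A| ≥ 2, with |A| = 6 giving ≥ 9.)

|A +̂ A| = 13


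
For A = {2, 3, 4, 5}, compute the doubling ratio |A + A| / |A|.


|A| = 4.
Compute A + A by enumerating all 16 pairs.
A + A = {4, 5, 6, 7, 8, 9, 10}, so |A + A| = 7.
K = |A + A| / |A| = 7/4 (already in lowest terms) ≈ 1.7500.
Reference: AP of size 4 gives K = 7/4 ≈ 1.7500; a fully generic set of size 4 gives K ≈ 2.5000.

|A| = 4, |A + A| = 7, K = 7/4.


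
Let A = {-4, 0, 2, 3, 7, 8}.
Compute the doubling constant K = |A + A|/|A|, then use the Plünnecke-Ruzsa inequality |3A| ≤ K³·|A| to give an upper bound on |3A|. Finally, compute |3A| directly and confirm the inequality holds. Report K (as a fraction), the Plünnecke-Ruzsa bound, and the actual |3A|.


|A| = 6.
Step 1: Compute A + A by enumerating all 36 pairs.
A + A = {-8, -4, -2, -1, 0, 2, 3, 4, 5, 6, 7, 8, 9, 10, 11, 14, 15, 16}, so |A + A| = 18.
Step 2: Doubling constant K = |A + A|/|A| = 18/6 = 18/6 ≈ 3.0000.
Step 3: Plünnecke-Ruzsa gives |3A| ≤ K³·|A| = (3.0000)³ · 6 ≈ 162.0000.
Step 4: Compute 3A = A + A + A directly by enumerating all triples (a,b,c) ∈ A³; |3A| = 31.
Step 5: Check 31 ≤ 162.0000? Yes ✓.

K = 18/6, Plünnecke-Ruzsa bound K³|A| ≈ 162.0000, |3A| = 31, inequality holds.


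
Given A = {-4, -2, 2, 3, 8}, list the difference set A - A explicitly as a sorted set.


A - A = {a - a' : a, a' ∈ A}.
Compute a - a' for each ordered pair (a, a'):
a = -4: -4--4=0, -4--2=-2, -4-2=-6, -4-3=-7, -4-8=-12
a = -2: -2--4=2, -2--2=0, -2-2=-4, -2-3=-5, -2-8=-10
a = 2: 2--4=6, 2--2=4, 2-2=0, 2-3=-1, 2-8=-6
a = 3: 3--4=7, 3--2=5, 3-2=1, 3-3=0, 3-8=-5
a = 8: 8--4=12, 8--2=10, 8-2=6, 8-3=5, 8-8=0
Collecting distinct values (and noting 0 appears from a-a):
A - A = {-12, -10, -7, -6, -5, -4, -2, -1, 0, 1, 2, 4, 5, 6, 7, 10, 12}
|A - A| = 17

A - A = {-12, -10, -7, -6, -5, -4, -2, -1, 0, 1, 2, 4, 5, 6, 7, 10, 12}


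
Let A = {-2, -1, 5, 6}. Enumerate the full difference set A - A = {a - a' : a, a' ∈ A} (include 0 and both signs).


A - A = {a - a' : a, a' ∈ A}.
Compute a - a' for each ordered pair (a, a'):
a = -2: -2--2=0, -2--1=-1, -2-5=-7, -2-6=-8
a = -1: -1--2=1, -1--1=0, -1-5=-6, -1-6=-7
a = 5: 5--2=7, 5--1=6, 5-5=0, 5-6=-1
a = 6: 6--2=8, 6--1=7, 6-5=1, 6-6=0
Collecting distinct values (and noting 0 appears from a-a):
A - A = {-8, -7, -6, -1, 0, 1, 6, 7, 8}
|A - A| = 9

A - A = {-8, -7, -6, -1, 0, 1, 6, 7, 8}


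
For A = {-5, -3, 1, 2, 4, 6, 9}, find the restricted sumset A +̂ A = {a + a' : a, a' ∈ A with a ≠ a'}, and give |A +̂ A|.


Restricted sumset: A +̂ A = {a + a' : a ∈ A, a' ∈ A, a ≠ a'}.
Equivalently, take A + A and drop any sum 2a that is achievable ONLY as a + a for a ∈ A (i.e. sums representable only with equal summands).
Enumerate pairs (a, a') with a < a' (symmetric, so each unordered pair gives one sum; this covers all a ≠ a'):
  -5 + -3 = -8
  -5 + 1 = -4
  -5 + 2 = -3
  -5 + 4 = -1
  -5 + 6 = 1
  -5 + 9 = 4
  -3 + 1 = -2
  -3 + 2 = -1
  -3 + 4 = 1
  -3 + 6 = 3
  -3 + 9 = 6
  1 + 2 = 3
  1 + 4 = 5
  1 + 6 = 7
  1 + 9 = 10
  2 + 4 = 6
  2 + 6 = 8
  2 + 9 = 11
  4 + 6 = 10
  4 + 9 = 13
  6 + 9 = 15
Collected distinct sums: {-8, -4, -3, -2, -1, 1, 3, 4, 5, 6, 7, 8, 10, 11, 13, 15}
|A +̂ A| = 16
(Reference bound: |A +̂ A| ≥ 2|A| - 3 for |A| ≥ 2, with |A| = 7 giving ≥ 11.)

|A +̂ A| = 16


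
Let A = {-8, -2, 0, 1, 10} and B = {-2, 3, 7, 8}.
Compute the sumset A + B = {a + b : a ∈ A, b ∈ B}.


A + B = {a + b : a ∈ A, b ∈ B}.
Enumerate all |A|·|B| = 5·4 = 20 pairs (a, b) and collect distinct sums.
a = -8: -8+-2=-10, -8+3=-5, -8+7=-1, -8+8=0
a = -2: -2+-2=-4, -2+3=1, -2+7=5, -2+8=6
a = 0: 0+-2=-2, 0+3=3, 0+7=7, 0+8=8
a = 1: 1+-2=-1, 1+3=4, 1+7=8, 1+8=9
a = 10: 10+-2=8, 10+3=13, 10+7=17, 10+8=18
Collecting distinct sums: A + B = {-10, -5, -4, -2, -1, 0, 1, 3, 4, 5, 6, 7, 8, 9, 13, 17, 18}
|A + B| = 17

A + B = {-10, -5, -4, -2, -1, 0, 1, 3, 4, 5, 6, 7, 8, 9, 13, 17, 18}


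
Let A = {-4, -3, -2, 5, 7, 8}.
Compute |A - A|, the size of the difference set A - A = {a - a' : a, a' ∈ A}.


A - A = {a - a' : a, a' ∈ A}; |A| = 6.
Bounds: 2|A|-1 ≤ |A - A| ≤ |A|² - |A| + 1, i.e. 11 ≤ |A - A| ≤ 31.
Note: 0 ∈ A - A always (from a - a). The set is symmetric: if d ∈ A - A then -d ∈ A - A.
Enumerate nonzero differences d = a - a' with a > a' (then include -d):
Positive differences: {1, 2, 3, 7, 8, 9, 10, 11, 12}
Full difference set: {0} ∪ (positive diffs) ∪ (negative diffs).
|A - A| = 1 + 2·9 = 19 (matches direct enumeration: 19).

|A - A| = 19


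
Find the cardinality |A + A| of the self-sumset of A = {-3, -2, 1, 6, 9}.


A + A = {a + a' : a, a' ∈ A}; |A| = 5.
General bounds: 2|A| - 1 ≤ |A + A| ≤ |A|(|A|+1)/2, i.e. 9 ≤ |A + A| ≤ 15.
Lower bound 2|A|-1 is attained iff A is an arithmetic progression.
Enumerate sums a + a' for a ≤ a' (symmetric, so this suffices):
a = -3: -3+-3=-6, -3+-2=-5, -3+1=-2, -3+6=3, -3+9=6
a = -2: -2+-2=-4, -2+1=-1, -2+6=4, -2+9=7
a = 1: 1+1=2, 1+6=7, 1+9=10
a = 6: 6+6=12, 6+9=15
a = 9: 9+9=18
Distinct sums: {-6, -5, -4, -2, -1, 2, 3, 4, 6, 7, 10, 12, 15, 18}
|A + A| = 14

|A + A| = 14


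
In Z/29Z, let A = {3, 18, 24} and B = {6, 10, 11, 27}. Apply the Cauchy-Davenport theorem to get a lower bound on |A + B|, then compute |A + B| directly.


Cauchy-Davenport: |A + B| ≥ min(p, |A| + |B| - 1) for A, B nonempty in Z/pZ.
|A| = 3, |B| = 4, p = 29.
CD lower bound = min(29, 3 + 4 - 1) = min(29, 6) = 6.
Compute A + B mod 29 directly:
a = 3: 3+6=9, 3+10=13, 3+11=14, 3+27=1
a = 18: 18+6=24, 18+10=28, 18+11=0, 18+27=16
a = 24: 24+6=1, 24+10=5, 24+11=6, 24+27=22
A + B = {0, 1, 5, 6, 9, 13, 14, 16, 22, 24, 28}, so |A + B| = 11.
Verify: 11 ≥ 6? Yes ✓.

CD lower bound = 6, actual |A + B| = 11.


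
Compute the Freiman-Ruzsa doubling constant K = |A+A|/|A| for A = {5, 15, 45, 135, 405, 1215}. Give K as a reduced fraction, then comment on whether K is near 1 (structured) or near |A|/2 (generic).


|A| = 6.
Compute A + A by enumerating all 36 pairs.
A + A = {10, 20, 30, 50, 60, 90, 140, 150, 180, 270, 410, 420, 450, 540, 810, 1220, 1230, 1260, 1350, 1620, 2430}, so |A + A| = 21.
K = |A + A| / |A| = 21/6 = 7/2 ≈ 3.5000.
Reference: AP of size 6 gives K = 11/6 ≈ 1.8333; a fully generic set of size 6 gives K ≈ 3.5000.

|A| = 6, |A + A| = 21, K = 21/6 = 7/2.


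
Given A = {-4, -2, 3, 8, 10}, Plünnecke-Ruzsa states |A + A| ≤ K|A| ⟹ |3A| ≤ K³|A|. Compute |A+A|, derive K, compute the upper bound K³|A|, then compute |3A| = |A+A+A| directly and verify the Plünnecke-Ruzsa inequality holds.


|A| = 5.
Step 1: Compute A + A by enumerating all 25 pairs.
A + A = {-8, -6, -4, -1, 1, 4, 6, 8, 11, 13, 16, 18, 20}, so |A + A| = 13.
Step 2: Doubling constant K = |A + A|/|A| = 13/5 = 13/5 ≈ 2.6000.
Step 3: Plünnecke-Ruzsa gives |3A| ≤ K³·|A| = (2.6000)³ · 5 ≈ 87.8800.
Step 4: Compute 3A = A + A + A directly by enumerating all triples (a,b,c) ∈ A³; |3A| = 25.
Step 5: Check 25 ≤ 87.8800? Yes ✓.

K = 13/5, Plünnecke-Ruzsa bound K³|A| ≈ 87.8800, |3A| = 25, inequality holds.


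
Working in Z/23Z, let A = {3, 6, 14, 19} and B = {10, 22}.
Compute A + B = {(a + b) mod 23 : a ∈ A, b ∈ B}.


Work in Z/23Z: reduce every sum a + b modulo 23.
Enumerate all 8 pairs:
a = 3: 3+10=13, 3+22=2
a = 6: 6+10=16, 6+22=5
a = 14: 14+10=1, 14+22=13
a = 19: 19+10=6, 19+22=18
Distinct residues collected: {1, 2, 5, 6, 13, 16, 18}
|A + B| = 7 (out of 23 total residues).

A + B = {1, 2, 5, 6, 13, 16, 18}


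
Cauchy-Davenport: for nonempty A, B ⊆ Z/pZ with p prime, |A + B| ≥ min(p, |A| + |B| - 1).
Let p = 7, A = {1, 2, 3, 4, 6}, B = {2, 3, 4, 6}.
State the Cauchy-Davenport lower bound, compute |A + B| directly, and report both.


Cauchy-Davenport: |A + B| ≥ min(p, |A| + |B| - 1) for A, B nonempty in Z/pZ.
|A| = 5, |B| = 4, p = 7.
CD lower bound = min(7, 5 + 4 - 1) = min(7, 8) = 7.
Compute A + B mod 7 directly:
a = 1: 1+2=3, 1+3=4, 1+4=5, 1+6=0
a = 2: 2+2=4, 2+3=5, 2+4=6, 2+6=1
a = 3: 3+2=5, 3+3=6, 3+4=0, 3+6=2
a = 4: 4+2=6, 4+3=0, 4+4=1, 4+6=3
a = 6: 6+2=1, 6+3=2, 6+4=3, 6+6=5
A + B = {0, 1, 2, 3, 4, 5, 6}, so |A + B| = 7.
Verify: 7 ≥ 7? Yes ✓.

CD lower bound = 7, actual |A + B| = 7.


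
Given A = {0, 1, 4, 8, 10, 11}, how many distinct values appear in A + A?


A + A = {a + a' : a, a' ∈ A}; |A| = 6.
General bounds: 2|A| - 1 ≤ |A + A| ≤ |A|(|A|+1)/2, i.e. 11 ≤ |A + A| ≤ 21.
Lower bound 2|A|-1 is attained iff A is an arithmetic progression.
Enumerate sums a + a' for a ≤ a' (symmetric, so this suffices):
a = 0: 0+0=0, 0+1=1, 0+4=4, 0+8=8, 0+10=10, 0+11=11
a = 1: 1+1=2, 1+4=5, 1+8=9, 1+10=11, 1+11=12
a = 4: 4+4=8, 4+8=12, 4+10=14, 4+11=15
a = 8: 8+8=16, 8+10=18, 8+11=19
a = 10: 10+10=20, 10+11=21
a = 11: 11+11=22
Distinct sums: {0, 1, 2, 4, 5, 8, 9, 10, 11, 12, 14, 15, 16, 18, 19, 20, 21, 22}
|A + A| = 18

|A + A| = 18


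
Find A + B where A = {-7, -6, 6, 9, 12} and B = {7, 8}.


A + B = {a + b : a ∈ A, b ∈ B}.
Enumerate all |A|·|B| = 5·2 = 10 pairs (a, b) and collect distinct sums.
a = -7: -7+7=0, -7+8=1
a = -6: -6+7=1, -6+8=2
a = 6: 6+7=13, 6+8=14
a = 9: 9+7=16, 9+8=17
a = 12: 12+7=19, 12+8=20
Collecting distinct sums: A + B = {0, 1, 2, 13, 14, 16, 17, 19, 20}
|A + B| = 9

A + B = {0, 1, 2, 13, 14, 16, 17, 19, 20}


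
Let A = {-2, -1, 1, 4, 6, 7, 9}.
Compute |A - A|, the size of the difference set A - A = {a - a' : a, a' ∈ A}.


A - A = {a - a' : a, a' ∈ A}; |A| = 7.
Bounds: 2|A|-1 ≤ |A - A| ≤ |A|² - |A| + 1, i.e. 13 ≤ |A - A| ≤ 43.
Note: 0 ∈ A - A always (from a - a). The set is symmetric: if d ∈ A - A then -d ∈ A - A.
Enumerate nonzero differences d = a - a' with a > a' (then include -d):
Positive differences: {1, 2, 3, 5, 6, 7, 8, 9, 10, 11}
Full difference set: {0} ∪ (positive diffs) ∪ (negative diffs).
|A - A| = 1 + 2·10 = 21 (matches direct enumeration: 21).

|A - A| = 21


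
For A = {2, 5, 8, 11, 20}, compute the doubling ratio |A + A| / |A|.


|A| = 5.
Compute A + A by enumerating all 25 pairs.
A + A = {4, 7, 10, 13, 16, 19, 22, 25, 28, 31, 40}, so |A + A| = 11.
K = |A + A| / |A| = 11/5 (already in lowest terms) ≈ 2.2000.
Reference: AP of size 5 gives K = 9/5 ≈ 1.8000; a fully generic set of size 5 gives K ≈ 3.0000.

|A| = 5, |A + A| = 11, K = 11/5.


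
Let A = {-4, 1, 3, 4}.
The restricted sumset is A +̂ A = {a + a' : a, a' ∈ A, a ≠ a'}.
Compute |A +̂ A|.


Restricted sumset: A +̂ A = {a + a' : a ∈ A, a' ∈ A, a ≠ a'}.
Equivalently, take A + A and drop any sum 2a that is achievable ONLY as a + a for a ∈ A (i.e. sums representable only with equal summands).
Enumerate pairs (a, a') with a < a' (symmetric, so each unordered pair gives one sum; this covers all a ≠ a'):
  -4 + 1 = -3
  -4 + 3 = -1
  -4 + 4 = 0
  1 + 3 = 4
  1 + 4 = 5
  3 + 4 = 7
Collected distinct sums: {-3, -1, 0, 4, 5, 7}
|A +̂ A| = 6
(Reference bound: |A +̂ A| ≥ 2|A| - 3 for |A| ≥ 2, with |A| = 4 giving ≥ 5.)

|A +̂ A| = 6


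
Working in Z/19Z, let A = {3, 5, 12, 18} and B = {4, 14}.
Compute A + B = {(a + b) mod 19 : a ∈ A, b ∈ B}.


Work in Z/19Z: reduce every sum a + b modulo 19.
Enumerate all 8 pairs:
a = 3: 3+4=7, 3+14=17
a = 5: 5+4=9, 5+14=0
a = 12: 12+4=16, 12+14=7
a = 18: 18+4=3, 18+14=13
Distinct residues collected: {0, 3, 7, 9, 13, 16, 17}
|A + B| = 7 (out of 19 total residues).

A + B = {0, 3, 7, 9, 13, 16, 17}


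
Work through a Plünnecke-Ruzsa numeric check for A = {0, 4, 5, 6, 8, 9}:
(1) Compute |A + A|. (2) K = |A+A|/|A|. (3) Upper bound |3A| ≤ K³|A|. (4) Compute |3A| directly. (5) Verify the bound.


|A| = 6.
Step 1: Compute A + A by enumerating all 36 pairs.
A + A = {0, 4, 5, 6, 8, 9, 10, 11, 12, 13, 14, 15, 16, 17, 18}, so |A + A| = 15.
Step 2: Doubling constant K = |A + A|/|A| = 15/6 = 15/6 ≈ 2.5000.
Step 3: Plünnecke-Ruzsa gives |3A| ≤ K³·|A| = (2.5000)³ · 6 ≈ 93.7500.
Step 4: Compute 3A = A + A + A directly by enumerating all triples (a,b,c) ∈ A³; |3A| = 24.
Step 5: Check 24 ≤ 93.7500? Yes ✓.

K = 15/6, Plünnecke-Ruzsa bound K³|A| ≈ 93.7500, |3A| = 24, inequality holds.


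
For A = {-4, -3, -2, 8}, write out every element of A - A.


A - A = {a - a' : a, a' ∈ A}.
Compute a - a' for each ordered pair (a, a'):
a = -4: -4--4=0, -4--3=-1, -4--2=-2, -4-8=-12
a = -3: -3--4=1, -3--3=0, -3--2=-1, -3-8=-11
a = -2: -2--4=2, -2--3=1, -2--2=0, -2-8=-10
a = 8: 8--4=12, 8--3=11, 8--2=10, 8-8=0
Collecting distinct values (and noting 0 appears from a-a):
A - A = {-12, -11, -10, -2, -1, 0, 1, 2, 10, 11, 12}
|A - A| = 11

A - A = {-12, -11, -10, -2, -1, 0, 1, 2, 10, 11, 12}


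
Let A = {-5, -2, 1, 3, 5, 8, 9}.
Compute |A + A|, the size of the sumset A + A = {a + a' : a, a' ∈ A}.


A + A = {a + a' : a, a' ∈ A}; |A| = 7.
General bounds: 2|A| - 1 ≤ |A + A| ≤ |A|(|A|+1)/2, i.e. 13 ≤ |A + A| ≤ 28.
Lower bound 2|A|-1 is attained iff A is an arithmetic progression.
Enumerate sums a + a' for a ≤ a' (symmetric, so this suffices):
a = -5: -5+-5=-10, -5+-2=-7, -5+1=-4, -5+3=-2, -5+5=0, -5+8=3, -5+9=4
a = -2: -2+-2=-4, -2+1=-1, -2+3=1, -2+5=3, -2+8=6, -2+9=7
a = 1: 1+1=2, 1+3=4, 1+5=6, 1+8=9, 1+9=10
a = 3: 3+3=6, 3+5=8, 3+8=11, 3+9=12
a = 5: 5+5=10, 5+8=13, 5+9=14
a = 8: 8+8=16, 8+9=17
a = 9: 9+9=18
Distinct sums: {-10, -7, -4, -2, -1, 0, 1, 2, 3, 4, 6, 7, 8, 9, 10, 11, 12, 13, 14, 16, 17, 18}
|A + A| = 22

|A + A| = 22


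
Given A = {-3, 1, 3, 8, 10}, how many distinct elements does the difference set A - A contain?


A - A = {a - a' : a, a' ∈ A}; |A| = 5.
Bounds: 2|A|-1 ≤ |A - A| ≤ |A|² - |A| + 1, i.e. 9 ≤ |A - A| ≤ 21.
Note: 0 ∈ A - A always (from a - a). The set is symmetric: if d ∈ A - A then -d ∈ A - A.
Enumerate nonzero differences d = a - a' with a > a' (then include -d):
Positive differences: {2, 4, 5, 6, 7, 9, 11, 13}
Full difference set: {0} ∪ (positive diffs) ∪ (negative diffs).
|A - A| = 1 + 2·8 = 17 (matches direct enumeration: 17).

|A - A| = 17


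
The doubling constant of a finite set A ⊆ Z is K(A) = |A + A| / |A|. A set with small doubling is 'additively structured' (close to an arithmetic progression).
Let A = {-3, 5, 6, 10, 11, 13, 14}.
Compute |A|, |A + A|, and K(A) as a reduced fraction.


|A| = 7.
Compute A + A by enumerating all 49 pairs.
A + A = {-6, 2, 3, 7, 8, 10, 11, 12, 15, 16, 17, 18, 19, 20, 21, 22, 23, 24, 25, 26, 27, 28}, so |A + A| = 22.
K = |A + A| / |A| = 22/7 (already in lowest terms) ≈ 3.1429.
Reference: AP of size 7 gives K = 13/7 ≈ 1.8571; a fully generic set of size 7 gives K ≈ 4.0000.

|A| = 7, |A + A| = 22, K = 22/7.


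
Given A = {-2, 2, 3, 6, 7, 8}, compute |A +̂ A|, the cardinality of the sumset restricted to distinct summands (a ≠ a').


Restricted sumset: A +̂ A = {a + a' : a ∈ A, a' ∈ A, a ≠ a'}.
Equivalently, take A + A and drop any sum 2a that is achievable ONLY as a + a for a ∈ A (i.e. sums representable only with equal summands).
Enumerate pairs (a, a') with a < a' (symmetric, so each unordered pair gives one sum; this covers all a ≠ a'):
  -2 + 2 = 0
  -2 + 3 = 1
  -2 + 6 = 4
  -2 + 7 = 5
  -2 + 8 = 6
  2 + 3 = 5
  2 + 6 = 8
  2 + 7 = 9
  2 + 8 = 10
  3 + 6 = 9
  3 + 7 = 10
  3 + 8 = 11
  6 + 7 = 13
  6 + 8 = 14
  7 + 8 = 15
Collected distinct sums: {0, 1, 4, 5, 6, 8, 9, 10, 11, 13, 14, 15}
|A +̂ A| = 12
(Reference bound: |A +̂ A| ≥ 2|A| - 3 for |A| ≥ 2, with |A| = 6 giving ≥ 9.)

|A +̂ A| = 12


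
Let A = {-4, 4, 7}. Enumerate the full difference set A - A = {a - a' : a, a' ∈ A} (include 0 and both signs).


A - A = {a - a' : a, a' ∈ A}.
Compute a - a' for each ordered pair (a, a'):
a = -4: -4--4=0, -4-4=-8, -4-7=-11
a = 4: 4--4=8, 4-4=0, 4-7=-3
a = 7: 7--4=11, 7-4=3, 7-7=0
Collecting distinct values (and noting 0 appears from a-a):
A - A = {-11, -8, -3, 0, 3, 8, 11}
|A - A| = 7

A - A = {-11, -8, -3, 0, 3, 8, 11}
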